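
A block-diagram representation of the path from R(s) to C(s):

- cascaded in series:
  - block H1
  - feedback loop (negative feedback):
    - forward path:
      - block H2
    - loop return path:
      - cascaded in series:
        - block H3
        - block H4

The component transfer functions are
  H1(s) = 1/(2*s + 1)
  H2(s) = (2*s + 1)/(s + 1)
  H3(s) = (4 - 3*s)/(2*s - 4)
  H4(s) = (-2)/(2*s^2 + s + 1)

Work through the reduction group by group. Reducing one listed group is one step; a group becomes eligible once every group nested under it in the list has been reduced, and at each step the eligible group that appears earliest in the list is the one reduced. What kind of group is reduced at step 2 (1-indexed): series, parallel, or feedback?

Step 1. combine H3, H4 in series
Step 2. apply the feedback formula to H2, (H3*H4)
Step 3. combine H1, [H2/(1+H2*(H3*H4))] in series
Step 2 collapses a feedback group.

Answer: feedback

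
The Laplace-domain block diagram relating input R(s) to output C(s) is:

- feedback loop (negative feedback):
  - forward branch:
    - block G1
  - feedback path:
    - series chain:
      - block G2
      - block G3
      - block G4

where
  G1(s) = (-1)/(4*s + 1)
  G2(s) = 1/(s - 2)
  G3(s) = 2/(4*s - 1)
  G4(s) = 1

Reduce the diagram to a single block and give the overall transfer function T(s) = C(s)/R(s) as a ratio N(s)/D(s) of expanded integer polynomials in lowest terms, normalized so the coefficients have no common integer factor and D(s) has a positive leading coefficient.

The answer is (-4*s^2 + 9*s - 2)/(16*s^3 - 32*s^2 - s).

Reasoning:
1. cascade G2, G3, G4 = 2/(4*s^2 - 9*s + 2)
2. reduce the feedback loop with forward G1 and return (G2*G3*G4), giving the overall T(s)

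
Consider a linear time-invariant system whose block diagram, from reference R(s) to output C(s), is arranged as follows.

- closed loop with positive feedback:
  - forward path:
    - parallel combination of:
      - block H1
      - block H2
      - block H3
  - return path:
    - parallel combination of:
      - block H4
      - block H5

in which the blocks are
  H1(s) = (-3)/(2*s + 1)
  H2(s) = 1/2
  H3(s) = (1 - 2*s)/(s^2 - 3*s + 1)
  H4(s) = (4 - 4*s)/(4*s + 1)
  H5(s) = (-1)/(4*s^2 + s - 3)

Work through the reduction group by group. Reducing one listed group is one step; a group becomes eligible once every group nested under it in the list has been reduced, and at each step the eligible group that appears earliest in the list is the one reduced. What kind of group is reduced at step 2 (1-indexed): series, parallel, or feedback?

Step 1. parallel reduction of H1, H2, H3
Step 2. combine H4, H5 in parallel
Step 3. apply the feedback formula to (H1+H2+H3), (H4+H5)
The group at step 2 is a parallel group.

Therefore the answer is parallel.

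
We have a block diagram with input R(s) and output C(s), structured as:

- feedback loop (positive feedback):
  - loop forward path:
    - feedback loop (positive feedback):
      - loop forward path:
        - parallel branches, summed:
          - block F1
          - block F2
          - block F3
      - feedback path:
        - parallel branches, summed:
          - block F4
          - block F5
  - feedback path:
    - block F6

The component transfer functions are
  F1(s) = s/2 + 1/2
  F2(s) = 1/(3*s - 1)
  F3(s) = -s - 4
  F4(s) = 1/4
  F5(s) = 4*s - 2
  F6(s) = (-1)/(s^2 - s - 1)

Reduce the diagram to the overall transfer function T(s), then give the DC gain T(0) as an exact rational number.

Step 1. combine F1, F2, F3 in parallel, giving (-3*s^2 - 20*s + 9)/(6*s - 2)
Step 2. sum the parallel branches F4, F5, giving 4*s - 7/4
Step 3. feedback reduction of (F1+F2+F3), (F4+F5), giving (-12*s^2 - 80*s + 36)/(48*s^3 + 299*s^2 - 260*s + 55)
Step 4. collapse the loop ([(F1+F2+F3)/(1-(F1+F2+F3)*(F4+F5))] forward, F6 return), giving (-12*s^4 - 68*s^3 + 128*s^2 + 44*s - 36)/(48*s^5 + 251*s^4 - 607*s^3 + 4*s^2 + 125*s - 19)
The step-4 result is T(s). Setting s = 0: T(0) = -36/(-19) = 36/19.

Hence the answer: 36/19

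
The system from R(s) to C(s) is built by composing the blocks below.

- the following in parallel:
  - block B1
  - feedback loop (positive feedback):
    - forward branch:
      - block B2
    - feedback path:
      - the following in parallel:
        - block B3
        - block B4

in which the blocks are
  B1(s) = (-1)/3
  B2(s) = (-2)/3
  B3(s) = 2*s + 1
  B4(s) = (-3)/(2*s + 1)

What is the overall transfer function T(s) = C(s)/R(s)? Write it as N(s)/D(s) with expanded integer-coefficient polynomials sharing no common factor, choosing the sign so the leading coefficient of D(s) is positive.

(1) combine B3, B4 in parallel = (4*s^2 + 4*s - 2)/(2*s + 1)
(2) reduce the feedback loop with forward B2 and return (B3+B4) = (-4*s - 2)/(8*s^2 + 14*s - 1)
(3) add B1, [B2/(1-B2*(B3+B4))] (parallel) - this is the overall T(s), already in the required normalized form

Final answer: (-8*s^2 - 26*s - 5)/(24*s^2 + 42*s - 3)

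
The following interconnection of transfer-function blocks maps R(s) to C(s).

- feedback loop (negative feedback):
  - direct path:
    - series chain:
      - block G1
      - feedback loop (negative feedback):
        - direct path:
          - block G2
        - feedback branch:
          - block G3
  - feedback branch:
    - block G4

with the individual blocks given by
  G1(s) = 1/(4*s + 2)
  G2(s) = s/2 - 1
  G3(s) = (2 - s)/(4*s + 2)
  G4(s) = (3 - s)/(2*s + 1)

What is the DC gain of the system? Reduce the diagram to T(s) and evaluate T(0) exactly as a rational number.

(1) collapse the loop (G2 forward, G3 return) = (-4*s^2 + 6*s + 4)/(s^2 - 12*s)
(2) combine G1, [G2/(1+G2*G3)] in series = (2 - s)/(s^2 - 12*s)
(3) apply the feedback formula to (G1*[G2/(1+G2*G3)]), G4 = (-2*s^2 + 3*s + 2)/(2*s^3 - 22*s^2 - 17*s + 6)
The step-3 result is T(s). Setting s = 0: T(0) = 2/6 = 1/3.

Therefore the answer is 1/3.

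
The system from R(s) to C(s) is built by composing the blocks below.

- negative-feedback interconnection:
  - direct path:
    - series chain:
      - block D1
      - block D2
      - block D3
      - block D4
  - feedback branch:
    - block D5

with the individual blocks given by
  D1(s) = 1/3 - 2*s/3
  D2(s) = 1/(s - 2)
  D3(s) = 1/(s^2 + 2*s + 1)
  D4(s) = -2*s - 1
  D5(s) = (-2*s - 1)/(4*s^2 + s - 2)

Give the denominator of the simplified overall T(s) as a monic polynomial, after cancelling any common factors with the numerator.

The answer is s^5 + s^4/4 - 25*s^3/6 - 37*s^2/12 + 7*s/6 + 13/12.

Reasoning:
1. series reduction of D1, D2, D3, D4, giving (4*s^2 - 1)/(3*s^3 - 9*s - 6)
2. close the feedback loop around (D1*D2*D3*D4), D5, giving (16*s^4 + 4*s^3 - 12*s^2 - s + 2)/(12*s^5 + 3*s^4 - 50*s^3 - 37*s^2 + 14*s + 13)
The result of step 2 is T(s) in lowest terms. Its denominator has leading coefficient 12; dividing the denominator through by 12 makes it monic.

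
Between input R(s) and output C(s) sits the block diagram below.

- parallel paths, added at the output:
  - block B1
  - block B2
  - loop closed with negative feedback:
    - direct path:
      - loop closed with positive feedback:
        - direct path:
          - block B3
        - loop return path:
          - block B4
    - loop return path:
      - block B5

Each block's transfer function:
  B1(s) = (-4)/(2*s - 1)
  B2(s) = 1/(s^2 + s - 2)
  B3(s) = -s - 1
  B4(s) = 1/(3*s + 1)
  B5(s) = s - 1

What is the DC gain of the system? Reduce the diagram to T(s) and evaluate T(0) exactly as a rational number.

(1) feedback reduction of B3, B4; result (-3*s^2 - 4*s - 1)/(4*s + 2)
(2) close the feedback loop around [B3/(1-B3*B4)], B5; result (3*s^2 + 4*s + 1)/(3*s^3 + s^2 - 7*s - 3)
(3) parallel reduction of B1, B2, [[B3/(1-B3*B4)]/(1+[B3/(1-B3*B4)]*B5)]; result (-6*s^5 + s^4 + 38*s^3 + 20*s^2 - 40*s - 19)/(6*s^6 + 5*s^5 - 28*s^4 - 12*s^3 + 34*s^2 + s - 6)
The step-3 result is T(s). Setting s = 0: T(0) = -19/(-6) = 19/6.

Therefore the answer is 19/6.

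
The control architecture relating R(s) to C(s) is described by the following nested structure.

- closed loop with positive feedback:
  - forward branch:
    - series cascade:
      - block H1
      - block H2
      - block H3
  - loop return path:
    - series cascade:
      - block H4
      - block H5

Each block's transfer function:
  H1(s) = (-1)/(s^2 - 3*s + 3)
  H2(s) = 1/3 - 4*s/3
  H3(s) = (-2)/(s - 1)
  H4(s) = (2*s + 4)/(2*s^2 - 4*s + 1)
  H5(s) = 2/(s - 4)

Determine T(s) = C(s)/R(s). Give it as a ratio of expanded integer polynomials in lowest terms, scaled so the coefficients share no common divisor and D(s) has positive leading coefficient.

First reduce the diagram to T(s).

Step 1 - multiply H1, H2, H3 (series) = (2 - 8*s)/(3*s^3 - 12*s^2 + 18*s - 9)
Step 2 - reduce the series chain H4, H5 = (4*s + 8)/(2*s^3 - 12*s^2 + 17*s - 4)
Step 3 - close the feedback loop around (H1*H2*H3), (H4*H5), which is the overall transfer function T(s) = C(s)/R(s) in lowest terms

Answer: (-16*s^4 + 100*s^3 - 160*s^2 + 66*s - 8)/(6*s^6 - 60*s^5 + 231*s^4 - 450*s^3 + 494*s^2 - 169*s + 20)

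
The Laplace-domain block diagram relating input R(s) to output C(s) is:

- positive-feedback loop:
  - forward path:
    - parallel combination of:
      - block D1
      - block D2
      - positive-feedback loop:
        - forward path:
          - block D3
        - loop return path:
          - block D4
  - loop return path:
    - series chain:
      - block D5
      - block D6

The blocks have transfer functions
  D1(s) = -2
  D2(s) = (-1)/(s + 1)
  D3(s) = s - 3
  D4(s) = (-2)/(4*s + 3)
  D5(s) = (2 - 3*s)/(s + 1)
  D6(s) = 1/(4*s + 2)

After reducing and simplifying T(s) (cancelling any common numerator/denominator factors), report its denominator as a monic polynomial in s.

Step 1: apply the feedback formula to D3, D4; result (4*s^2 - 9*s - 9)/(6*s - 3)
Step 2: parallel reduction of D1, D2, [D3/(1-D3*D4)]; result (4*s^3 - 17*s^2 - 30*s)/(6*s^2 + 3*s - 3)
Step 3: series reduction of D5, D6; result (2 - 3*s)/(4*s^2 + 6*s + 2)
Step 4: apply the feedback formula to (D1+D2+[D3/(1-D3*D4)]), (D5*D6); result (16*s^5 - 44*s^4 - 214*s^3 - 214*s^2 - 60*s)/(36*s^4 - 11*s^3 - 38*s^2 + 48*s - 6)
T(s) is the step-4 result (common factors already cancelled). Leading coefficient of the denominator: 36. Divide through by 36 for the monic polynomial.

Therefore the answer is s^4 - 11*s^3/36 - 19*s^2/18 + 4*s/3 - 1/6.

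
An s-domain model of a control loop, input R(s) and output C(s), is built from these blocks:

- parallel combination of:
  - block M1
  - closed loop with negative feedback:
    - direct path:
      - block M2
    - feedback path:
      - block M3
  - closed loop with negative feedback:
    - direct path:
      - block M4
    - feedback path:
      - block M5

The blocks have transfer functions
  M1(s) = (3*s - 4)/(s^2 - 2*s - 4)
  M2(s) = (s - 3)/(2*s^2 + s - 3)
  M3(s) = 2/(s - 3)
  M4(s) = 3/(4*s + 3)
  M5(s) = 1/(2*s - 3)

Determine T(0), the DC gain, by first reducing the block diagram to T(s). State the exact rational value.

(1) reduce the feedback loop with forward M2 and return M3 gives (s - 3)/(2*s^2 + s - 1)
(2) collapse the loop (M4 forward, M5 return) gives (6*s - 9)/(8*s^2 - 6*s - 6)
(3) sum the parallel branches M1, [M2/(1+M2*M3)], [M4/(1+M4*M5)] gives (68*s^5 - 158*s^4 - 61*s^3 + 305*s^2 - 24*s - 132)/(16*s^6 - 36*s^5 - 82*s^4 + 68*s^3 + 110*s^2 - 12*s - 24)
DC gain: substitute s = 0 into T(s) from step 3: T(0) = -132/(-24) = 11/2.

Answer: 11/2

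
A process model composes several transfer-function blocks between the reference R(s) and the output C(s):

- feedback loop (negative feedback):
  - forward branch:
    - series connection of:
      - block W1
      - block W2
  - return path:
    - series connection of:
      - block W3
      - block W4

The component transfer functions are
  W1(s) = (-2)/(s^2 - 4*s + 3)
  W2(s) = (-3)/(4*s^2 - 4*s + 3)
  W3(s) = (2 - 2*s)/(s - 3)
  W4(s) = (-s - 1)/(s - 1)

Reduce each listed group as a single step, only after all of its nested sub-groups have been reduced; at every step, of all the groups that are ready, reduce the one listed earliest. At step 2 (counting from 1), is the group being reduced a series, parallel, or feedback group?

The answer is series.

Reasoning:
Step 1: combine W1, W2 in series
Step 2: multiply W3, W4 (series)
Step 3: collapse the loop ((W1*W2) forward, (W3*W4) return)
At step 2 the group reduced is series.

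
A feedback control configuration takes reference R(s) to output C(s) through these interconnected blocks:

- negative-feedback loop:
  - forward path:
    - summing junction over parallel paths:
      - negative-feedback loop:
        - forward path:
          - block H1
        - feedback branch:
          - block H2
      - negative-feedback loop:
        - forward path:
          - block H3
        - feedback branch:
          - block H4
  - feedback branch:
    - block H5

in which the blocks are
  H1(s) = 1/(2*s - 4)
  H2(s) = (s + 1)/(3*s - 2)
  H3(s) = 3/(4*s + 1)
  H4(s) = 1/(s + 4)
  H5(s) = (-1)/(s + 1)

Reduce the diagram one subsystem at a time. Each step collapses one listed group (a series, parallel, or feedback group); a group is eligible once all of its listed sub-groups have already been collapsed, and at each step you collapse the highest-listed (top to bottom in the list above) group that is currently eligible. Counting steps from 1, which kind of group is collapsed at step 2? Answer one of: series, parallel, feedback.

The answer is feedback.

Reasoning:
Step 1 - reduce the feedback loop with forward H1 and return H2
Step 2 - feedback reduction of H3, H4
Step 3 - sum the parallel branches [H1/(1+H1*H2)], [H3/(1+H3*H4)]
Step 4 - feedback reduction of ([H1/(1+H1*H2)]+[H3/(1+H3*H4)]), H5
Step 2: feedback.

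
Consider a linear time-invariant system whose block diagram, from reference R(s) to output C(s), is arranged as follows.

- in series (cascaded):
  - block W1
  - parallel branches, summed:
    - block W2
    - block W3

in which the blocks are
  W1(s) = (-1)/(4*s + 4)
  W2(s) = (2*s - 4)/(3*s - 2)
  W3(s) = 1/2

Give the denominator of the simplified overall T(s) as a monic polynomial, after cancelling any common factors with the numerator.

Step 1 - combine W2, W3 in parallel -> (7*s - 10)/(6*s - 4)
Step 2 - combine W1, (W2+W3) in series -> (10 - 7*s)/(24*s^2 + 8*s - 16)
Step 2 gives the fully reduced T(s), with no common factor left to cancel. The denominator's leading coefficient is 24, so divide each of its coefficients by 24 to get the monic form.

Final answer: s^2 + s/3 - 2/3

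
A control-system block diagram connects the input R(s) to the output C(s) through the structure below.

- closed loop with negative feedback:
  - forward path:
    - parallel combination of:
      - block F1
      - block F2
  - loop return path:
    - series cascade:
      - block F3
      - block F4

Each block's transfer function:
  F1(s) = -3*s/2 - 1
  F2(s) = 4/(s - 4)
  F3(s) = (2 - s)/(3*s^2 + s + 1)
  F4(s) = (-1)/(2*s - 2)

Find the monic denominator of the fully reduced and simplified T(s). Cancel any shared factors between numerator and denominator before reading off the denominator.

The answer is s^4 - 59*s^3/12 + 4*s^2 - 2*s/3 - 4/3.

Reasoning:
Step 1. reduce the parallel group F1, F2, giving (-3*s^2 + 10*s + 16)/(2*s - 8)
Step 2. multiply F3, F4 (series), giving (s - 2)/(6*s^3 - 4*s^2 - 2)
Step 3. collapse the loop ((F1+F2) forward, (F3*F4) return), giving (-18*s^5 + 72*s^4 + 56*s^3 - 58*s^2 - 20*s - 32)/(12*s^4 - 59*s^3 + 48*s^2 - 8*s - 16)
T(s) is the step-3 result (common factors already cancelled). Leading coefficient of the denominator: 12. Divide through by 12 for the monic polynomial.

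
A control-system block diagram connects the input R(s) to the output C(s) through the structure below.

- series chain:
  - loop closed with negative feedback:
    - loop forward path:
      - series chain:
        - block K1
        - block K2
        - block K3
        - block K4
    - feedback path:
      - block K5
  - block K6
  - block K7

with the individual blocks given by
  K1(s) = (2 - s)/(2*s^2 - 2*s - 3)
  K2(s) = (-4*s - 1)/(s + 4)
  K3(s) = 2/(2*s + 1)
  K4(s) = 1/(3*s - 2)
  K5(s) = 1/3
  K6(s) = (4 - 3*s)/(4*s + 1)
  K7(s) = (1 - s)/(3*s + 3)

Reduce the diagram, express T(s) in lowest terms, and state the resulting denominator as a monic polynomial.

Reducing step by step:

Step 1: cascade K1, K2, K3, K4 = (8*s^2 - 14*s - 4)/(12*s^5 + 34*s^4 - 76*s^3 - 73*s^2 + 34*s + 24)
Step 2: reduce the feedback loop with forward (K1*K2*K3*K4) and return K5 = (24*s^2 - 42*s - 12)/(36*s^5 + 102*s^4 - 228*s^3 - 211*s^2 + 88*s + 68)
Step 3: multiply [(K1*K2*K3*K4)/(1+(K1*K2*K3*K4)*K5)], K6, K7 (series) = (6*s^3 - 26*s^2 + 36*s - 16)/(36*s^6 + 138*s^5 - 126*s^4 - 439*s^3 - 123*s^2 + 156*s + 68)
T(s) is the step-3 result (common factors already cancelled). Leading coefficient of the denominator: 36. Divide through by 36 for the monic polynomial.

Answer: s^6 + 23*s^5/6 - 7*s^4/2 - 439*s^3/36 - 41*s^2/12 + 13*s/3 + 17/9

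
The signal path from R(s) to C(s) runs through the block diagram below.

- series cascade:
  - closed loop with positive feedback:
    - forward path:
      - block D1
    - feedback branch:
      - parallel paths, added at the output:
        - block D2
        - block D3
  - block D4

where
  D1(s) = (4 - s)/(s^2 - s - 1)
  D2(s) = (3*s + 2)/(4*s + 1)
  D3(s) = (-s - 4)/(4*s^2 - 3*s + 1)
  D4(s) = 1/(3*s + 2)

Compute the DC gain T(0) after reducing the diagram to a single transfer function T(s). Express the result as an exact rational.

The answer is 2/7.

Reasoning:
Step 1: parallel reduction of D2, D3 = (12*s^3 - 5*s^2 - 20*s - 2)/(16*s^3 - 8*s^2 + s + 1)
Step 2: apply the feedback formula to D1, (D2+D3) = (-16*s^4 + 72*s^3 - 33*s^2 + 3*s + 4)/(16*s^5 - 12*s^4 - 60*s^3 + 8*s^2 + 76*s + 7)
Step 3: multiply [D1/(1-D1*(D2+D3))], D4 (series) = (-16*s^4 + 72*s^3 - 33*s^2 + 3*s + 4)/(48*s^6 - 4*s^5 - 204*s^4 - 96*s^3 + 244*s^2 + 173*s + 14)
Evaluating the step-3 result (the overall T(s)) at s = 0 gives T(0) = 4/14 = 2/7.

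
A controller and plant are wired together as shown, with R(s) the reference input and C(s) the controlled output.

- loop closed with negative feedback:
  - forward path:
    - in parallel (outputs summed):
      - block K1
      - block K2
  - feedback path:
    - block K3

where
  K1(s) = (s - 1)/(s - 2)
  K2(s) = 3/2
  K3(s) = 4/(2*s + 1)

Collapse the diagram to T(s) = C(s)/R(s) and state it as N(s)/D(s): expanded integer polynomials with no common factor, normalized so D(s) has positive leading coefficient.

Step 1: parallel reduction of K1, K2 gives (5*s - 8)/(2*s - 4)
Step 2: apply the feedback formula to (K1+K2), K3, giving the overall T(s)

Final answer: (10*s^2 - 11*s - 8)/(4*s^2 + 14*s - 36)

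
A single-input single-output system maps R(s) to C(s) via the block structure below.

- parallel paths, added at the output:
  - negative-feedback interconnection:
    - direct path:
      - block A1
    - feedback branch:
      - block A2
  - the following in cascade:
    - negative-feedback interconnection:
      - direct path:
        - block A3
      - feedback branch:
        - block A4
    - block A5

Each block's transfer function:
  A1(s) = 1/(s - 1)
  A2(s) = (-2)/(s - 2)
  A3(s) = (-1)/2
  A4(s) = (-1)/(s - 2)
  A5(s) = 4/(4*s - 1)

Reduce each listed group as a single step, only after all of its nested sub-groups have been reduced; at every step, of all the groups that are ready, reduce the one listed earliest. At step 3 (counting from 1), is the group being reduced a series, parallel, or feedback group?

1. reduce the feedback loop with forward A1 and return A2
2. feedback reduction of A3, A4
3. reduce the series chain [A3/(1+A3*A4)], A5
4. combine [A1/(1+A1*A2)], ([A3/(1+A3*A4)]*A5) in parallel
At step 3 the group reduced is series.

Final answer: series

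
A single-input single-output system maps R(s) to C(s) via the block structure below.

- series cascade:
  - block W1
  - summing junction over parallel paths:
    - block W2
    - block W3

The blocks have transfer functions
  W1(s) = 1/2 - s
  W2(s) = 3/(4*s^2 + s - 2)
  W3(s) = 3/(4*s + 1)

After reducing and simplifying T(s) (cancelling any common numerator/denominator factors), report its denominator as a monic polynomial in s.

Step 1: add W2, W3 (parallel) -> (12*s^2 + 15*s - 3)/(16*s^3 + 8*s^2 - 7*s - 2)
Step 2: multiply W1, (W2+W3) (series) -> (-24*s^3 - 18*s^2 + 21*s - 3)/(32*s^3 + 16*s^2 - 14*s - 4)
Step 2 gives the fully reduced T(s), with no common factor left to cancel. The denominator's leading coefficient is 32, so divide each of its coefficients by 32 to get the monic form.

Answer: s^3 + s^2/2 - 7*s/16 - 1/8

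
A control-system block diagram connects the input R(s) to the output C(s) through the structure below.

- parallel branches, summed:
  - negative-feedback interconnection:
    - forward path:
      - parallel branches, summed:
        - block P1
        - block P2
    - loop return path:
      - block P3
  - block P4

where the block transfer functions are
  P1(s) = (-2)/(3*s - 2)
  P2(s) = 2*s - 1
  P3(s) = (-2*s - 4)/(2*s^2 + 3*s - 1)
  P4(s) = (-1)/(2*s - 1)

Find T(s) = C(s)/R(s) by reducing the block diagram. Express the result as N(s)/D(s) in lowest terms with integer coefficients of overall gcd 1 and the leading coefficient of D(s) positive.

First reduce the diagram to T(s).

[1] sum the parallel branches P1, P2 = (6*s^2 - 7*s)/(3*s - 2)
[2] feedback reduction of (P1+P2), P3 = (-12*s^4 - 4*s^3 + 27*s^2 - 7*s)/(6*s^3 + 5*s^2 - 19*s - 2)
[3] parallel reduction of [(P1+P2)/(1+(P1+P2)*P3)], P4; the result is T(s) itself (integer coefficients, no common factor, positive leading denominator coefficient)

Answer: (-24*s^5 + 4*s^4 + 52*s^3 - 46*s^2 + 26*s + 2)/(12*s^4 + 4*s^3 - 43*s^2 + 15*s + 2)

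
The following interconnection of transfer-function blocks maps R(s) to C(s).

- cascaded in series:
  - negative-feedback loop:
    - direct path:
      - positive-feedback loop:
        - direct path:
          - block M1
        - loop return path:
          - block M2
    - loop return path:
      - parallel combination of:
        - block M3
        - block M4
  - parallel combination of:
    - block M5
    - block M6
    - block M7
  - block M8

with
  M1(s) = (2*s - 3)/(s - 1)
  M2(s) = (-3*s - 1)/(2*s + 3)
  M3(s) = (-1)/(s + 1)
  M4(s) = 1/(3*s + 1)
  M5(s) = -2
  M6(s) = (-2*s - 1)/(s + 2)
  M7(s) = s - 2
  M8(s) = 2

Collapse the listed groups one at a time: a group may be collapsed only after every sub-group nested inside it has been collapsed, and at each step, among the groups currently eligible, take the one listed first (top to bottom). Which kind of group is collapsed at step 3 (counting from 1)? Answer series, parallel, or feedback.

(1) close the feedback loop around M1, M2
(2) reduce the parallel group M3, M4
(3) reduce the feedback loop with forward [M1/(1-M1*M2)] and return (M3+M4)
(4) parallel reduction of M5, M6, M7
(5) reduce the series chain [[M1/(1-M1*M2)]/(1+[M1/(1-M1*M2)]*(M3+M4))], (M5+M6+M7), M8
Step 3 collapses a feedback group.

Therefore the answer is feedback.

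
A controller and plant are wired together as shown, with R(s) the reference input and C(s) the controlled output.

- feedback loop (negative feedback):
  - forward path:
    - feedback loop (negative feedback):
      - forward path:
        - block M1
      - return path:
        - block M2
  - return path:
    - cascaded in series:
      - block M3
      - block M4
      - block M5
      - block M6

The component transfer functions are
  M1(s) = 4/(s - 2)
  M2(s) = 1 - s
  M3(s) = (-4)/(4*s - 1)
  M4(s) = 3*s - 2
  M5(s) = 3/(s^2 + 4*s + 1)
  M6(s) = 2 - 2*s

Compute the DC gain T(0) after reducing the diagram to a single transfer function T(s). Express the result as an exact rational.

Reducing step by step:

Step 1: close the feedback loop around M1, M2 = (-4)/(3*s - 2)
Step 2: series reduction of M3, M4, M5, M6 = (72*s^2 - 120*s + 48)/(4*s^3 + 15*s^2 - 1)
Step 3: feedback reduction of [M1/(1+M1*M2)], (M3*M4*M5*M6) = (-16*s^3 - 60*s^2 + 4)/(12*s^4 + 37*s^3 - 318*s^2 + 477*s - 190)
The step-3 result is T(s). Setting s = 0: T(0) = 4/(-190) = -2/95.

Answer: -2/95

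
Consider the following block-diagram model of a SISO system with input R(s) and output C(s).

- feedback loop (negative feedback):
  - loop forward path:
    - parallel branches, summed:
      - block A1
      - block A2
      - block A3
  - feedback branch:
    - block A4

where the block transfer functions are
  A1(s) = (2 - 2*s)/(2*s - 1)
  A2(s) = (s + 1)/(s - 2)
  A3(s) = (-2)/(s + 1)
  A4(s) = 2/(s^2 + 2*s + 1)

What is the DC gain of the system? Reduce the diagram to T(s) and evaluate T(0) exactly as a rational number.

The answer is 9/16.

Reasoning:
1. parallel reduction of A1, A2, A3; result (3*s^2 + 12*s - 9)/(2*s^3 - 3*s^2 - 3*s + 2)
2. apply the feedback formula to (A1+A2+A3), A4; result (3*s^4 + 18*s^3 + 18*s^2 - 6*s - 9)/(2*s^5 + s^4 - 7*s^3 - s^2 + 25*s - 16)
DC gain: substitute s = 0 into T(s) from step 2: T(0) = -9/(-16) = 9/16.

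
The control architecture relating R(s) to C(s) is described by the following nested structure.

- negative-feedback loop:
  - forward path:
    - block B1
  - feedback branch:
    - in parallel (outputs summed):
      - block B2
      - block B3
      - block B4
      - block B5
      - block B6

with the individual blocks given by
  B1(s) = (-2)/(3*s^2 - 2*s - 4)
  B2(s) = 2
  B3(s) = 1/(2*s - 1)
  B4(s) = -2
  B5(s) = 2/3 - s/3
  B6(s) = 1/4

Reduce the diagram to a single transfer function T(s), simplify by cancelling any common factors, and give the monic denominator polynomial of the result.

First reduce the diagram to T(s).

(1) parallel reduction of B2, B3, B4, B5, B6 = (-8*s^2 + 26*s + 1)/(24*s - 12)
(2) reduce the feedback loop with forward B1 and return (B2+B3+B4+B5+B6) = (12 - 24*s)/(36*s^3 - 34*s^2 - 62*s + 23)
Step 2 gives the fully reduced T(s), with no common factor left to cancel. The denominator's leading coefficient is 36, so divide each of its coefficients by 36 to get the monic form.

Answer: s^3 - 17*s^2/18 - 31*s/18 + 23/36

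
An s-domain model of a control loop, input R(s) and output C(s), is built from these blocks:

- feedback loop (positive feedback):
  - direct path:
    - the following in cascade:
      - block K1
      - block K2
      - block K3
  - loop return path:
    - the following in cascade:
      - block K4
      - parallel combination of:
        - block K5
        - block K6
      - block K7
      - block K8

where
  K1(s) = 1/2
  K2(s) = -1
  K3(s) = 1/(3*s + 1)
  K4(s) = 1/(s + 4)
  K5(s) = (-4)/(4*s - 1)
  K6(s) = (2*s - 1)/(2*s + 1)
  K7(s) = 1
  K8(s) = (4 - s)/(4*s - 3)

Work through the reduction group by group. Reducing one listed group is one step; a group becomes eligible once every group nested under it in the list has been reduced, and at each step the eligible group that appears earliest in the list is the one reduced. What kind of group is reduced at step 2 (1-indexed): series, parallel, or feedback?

Answer: parallel

Working:
(1) series reduction of K1, K2, K3
(2) add K5, K6 (parallel)
(3) multiply K4, (K5+K6), K7, K8 (series)
(4) feedback reduction of (K1*K2*K3), (K4*(K5+K6)*K7*K8)
Step 2: parallel.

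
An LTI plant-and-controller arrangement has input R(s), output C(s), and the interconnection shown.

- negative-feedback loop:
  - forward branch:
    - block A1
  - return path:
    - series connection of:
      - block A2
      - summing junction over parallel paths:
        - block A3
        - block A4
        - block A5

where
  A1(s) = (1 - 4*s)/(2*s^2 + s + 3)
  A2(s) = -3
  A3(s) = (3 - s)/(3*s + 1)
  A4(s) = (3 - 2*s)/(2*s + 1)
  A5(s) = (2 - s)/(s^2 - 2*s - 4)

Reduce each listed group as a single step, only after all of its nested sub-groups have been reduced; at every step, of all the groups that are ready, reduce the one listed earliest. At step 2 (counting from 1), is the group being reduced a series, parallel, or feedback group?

Step 1: combine A3, A4, A5 in parallel
Step 2: series reduction of A2, (A3+A4+A5)
Step 3: collapse the loop (A1 forward, (A2*(A3+A4+A5)) return)
The group at step 2 is a series group.

Answer: series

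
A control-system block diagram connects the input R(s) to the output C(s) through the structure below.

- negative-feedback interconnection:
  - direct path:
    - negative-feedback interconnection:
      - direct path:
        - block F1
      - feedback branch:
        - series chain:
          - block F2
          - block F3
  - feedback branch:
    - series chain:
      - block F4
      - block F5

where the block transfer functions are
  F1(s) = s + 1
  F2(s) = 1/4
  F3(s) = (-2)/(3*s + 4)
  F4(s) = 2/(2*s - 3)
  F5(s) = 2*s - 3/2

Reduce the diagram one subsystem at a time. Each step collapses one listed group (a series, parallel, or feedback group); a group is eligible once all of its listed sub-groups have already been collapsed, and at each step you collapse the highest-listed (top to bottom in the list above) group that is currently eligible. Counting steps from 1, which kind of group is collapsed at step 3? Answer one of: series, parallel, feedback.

[1] combine F2, F3 in series
[2] apply the feedback formula to F1, (F2*F3)
[3] series reduction of F4, F5
[4] close the feedback loop around [F1/(1+F1*(F2*F3))], (F4*F5)
Step 3: series.

Therefore the answer is series.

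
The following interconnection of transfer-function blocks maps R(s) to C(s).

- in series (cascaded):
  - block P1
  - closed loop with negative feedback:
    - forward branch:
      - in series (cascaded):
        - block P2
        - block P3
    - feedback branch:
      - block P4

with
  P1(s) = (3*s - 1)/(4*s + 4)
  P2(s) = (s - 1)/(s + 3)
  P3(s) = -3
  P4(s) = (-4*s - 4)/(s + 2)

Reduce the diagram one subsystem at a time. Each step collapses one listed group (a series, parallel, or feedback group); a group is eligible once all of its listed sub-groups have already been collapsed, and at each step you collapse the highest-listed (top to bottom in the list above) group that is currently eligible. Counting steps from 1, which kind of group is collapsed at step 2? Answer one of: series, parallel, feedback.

Step 1. reduce the series chain P2, P3
Step 2. close the feedback loop around (P2*P3), P4
Step 3. cascade P1, [(P2*P3)/(1+(P2*P3)*P4)]
Step 2 collapses a feedback group.

Final answer: feedback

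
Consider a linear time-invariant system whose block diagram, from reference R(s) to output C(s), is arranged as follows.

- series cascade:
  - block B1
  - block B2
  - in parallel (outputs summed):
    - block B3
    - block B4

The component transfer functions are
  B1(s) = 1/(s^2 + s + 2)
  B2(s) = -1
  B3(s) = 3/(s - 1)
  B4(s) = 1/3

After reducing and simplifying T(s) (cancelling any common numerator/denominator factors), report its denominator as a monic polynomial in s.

The answer is s^3 + s - 2.

Reasoning:
(1) reduce the parallel group B3, B4 -> (s + 8)/(3*s - 3)
(2) cascade B1, B2, (B3+B4) -> (-s - 8)/(3*s^3 + 3*s - 6)
T(s) is the step-2 result (common factors already cancelled). Leading coefficient of the denominator: 3. Divide through by 3 for the monic polynomial.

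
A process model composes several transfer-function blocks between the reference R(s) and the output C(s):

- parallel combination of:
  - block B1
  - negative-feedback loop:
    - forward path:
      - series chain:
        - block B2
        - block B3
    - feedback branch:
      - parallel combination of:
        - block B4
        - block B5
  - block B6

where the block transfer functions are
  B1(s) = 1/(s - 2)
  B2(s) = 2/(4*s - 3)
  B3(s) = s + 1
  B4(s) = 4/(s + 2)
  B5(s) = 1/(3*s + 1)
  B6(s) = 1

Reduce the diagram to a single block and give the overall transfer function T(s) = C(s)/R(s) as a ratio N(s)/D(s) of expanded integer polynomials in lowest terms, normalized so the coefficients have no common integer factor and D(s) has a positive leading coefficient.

Answer: (18*s^4 + 41*s^3 - 42*s^2 - 51*s - 14)/(12*s^4 + 21*s^3 - 65*s^2 - 44*s - 12)

Working:
(1) multiply B2, B3 (series) = (2*s + 2)/(4*s - 3)
(2) add B4, B5 (parallel) = (13*s + 6)/(3*s^2 + 7*s + 2)
(3) apply the feedback formula to (B2*B3), (B4+B5) = (6*s^3 + 20*s^2 + 18*s + 4)/(12*s^3 + 45*s^2 + 25*s + 6)
(4) sum the parallel branches B1, [(B2*B3)/(1+(B2*B3)*(B4+B5))], B6 - this is the overall T(s), already in the required normalized form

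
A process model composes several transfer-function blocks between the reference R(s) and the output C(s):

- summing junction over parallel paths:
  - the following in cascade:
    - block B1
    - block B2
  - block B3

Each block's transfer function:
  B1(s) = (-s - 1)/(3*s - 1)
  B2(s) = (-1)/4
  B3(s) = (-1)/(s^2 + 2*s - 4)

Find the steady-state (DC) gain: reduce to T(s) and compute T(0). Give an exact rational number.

1. combine B1, B2 in series = (s + 1)/(12*s - 4)
2. combine (B1*B2), B3 in parallel = (s^3 + 3*s^2 - 14*s)/(12*s^3 + 20*s^2 - 56*s + 16)
Evaluating the step-2 result (the overall T(s)) at s = 0 gives T(0) = 0/16 = 0.

Answer: 0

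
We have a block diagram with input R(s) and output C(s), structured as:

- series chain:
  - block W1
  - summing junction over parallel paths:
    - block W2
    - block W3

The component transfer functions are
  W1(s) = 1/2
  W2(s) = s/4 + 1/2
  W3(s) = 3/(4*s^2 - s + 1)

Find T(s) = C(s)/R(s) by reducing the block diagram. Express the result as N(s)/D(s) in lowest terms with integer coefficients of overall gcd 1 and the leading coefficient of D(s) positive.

The answer is (4*s^3 + 7*s^2 - s + 14)/(32*s^2 - 8*s + 8).

Reasoning:
[1] combine W2, W3 in parallel; result (4*s^3 + 7*s^2 - s + 14)/(16*s^2 - 4*s + 4)
[2] combine W1, (W2+W3) in series, giving the overall T(s)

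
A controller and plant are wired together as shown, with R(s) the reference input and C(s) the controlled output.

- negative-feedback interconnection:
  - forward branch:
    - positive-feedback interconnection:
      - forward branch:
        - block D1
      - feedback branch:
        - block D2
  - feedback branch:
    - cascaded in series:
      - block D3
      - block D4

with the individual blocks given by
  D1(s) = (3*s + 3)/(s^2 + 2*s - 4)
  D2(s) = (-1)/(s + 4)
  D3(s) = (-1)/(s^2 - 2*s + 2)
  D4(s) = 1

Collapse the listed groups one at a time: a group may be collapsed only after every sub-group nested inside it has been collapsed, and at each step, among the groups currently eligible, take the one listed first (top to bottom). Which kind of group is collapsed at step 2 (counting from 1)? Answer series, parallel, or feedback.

The answer is series.

Reasoning:
[1] collapse the loop (D1 forward, D2 return)
[2] reduce the series chain D3, D4
[3] collapse the loop ([D1/(1-D1*D2)] forward, (D3*D4) return)
Step 2 collapses a series group.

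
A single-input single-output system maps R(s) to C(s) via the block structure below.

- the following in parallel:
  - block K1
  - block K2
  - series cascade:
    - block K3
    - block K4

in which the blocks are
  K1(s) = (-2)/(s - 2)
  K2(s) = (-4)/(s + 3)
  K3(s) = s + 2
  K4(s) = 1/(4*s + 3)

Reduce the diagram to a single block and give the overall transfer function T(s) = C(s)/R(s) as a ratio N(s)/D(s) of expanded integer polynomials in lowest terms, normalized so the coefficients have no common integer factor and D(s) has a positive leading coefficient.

Reducing step by step:

[1] cascade K3, K4, giving (s + 2)/(4*s + 3)
[2] combine K1, K2, (K3*K4) in parallel - this is the overall T(s), already in the required normalized form

Answer: (s^3 - 21*s^2 - 14*s - 6)/(4*s^3 + 7*s^2 - 21*s - 18)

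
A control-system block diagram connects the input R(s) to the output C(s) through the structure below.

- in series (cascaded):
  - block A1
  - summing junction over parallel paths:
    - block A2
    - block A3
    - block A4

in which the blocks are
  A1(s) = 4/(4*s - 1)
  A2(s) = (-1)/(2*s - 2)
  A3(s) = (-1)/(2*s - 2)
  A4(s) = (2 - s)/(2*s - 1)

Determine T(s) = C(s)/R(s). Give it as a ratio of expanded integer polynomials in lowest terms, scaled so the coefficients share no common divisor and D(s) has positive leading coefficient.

Step 1 - add A2, A3, A4 (parallel): (-s^2 + s - 1)/(2*s^2 - 3*s + 1)
Step 2 - combine A1, (A2+A3+A4) in series, giving the overall T(s)

Hence the answer: (-4*s^2 + 4*s - 4)/(8*s^3 - 14*s^2 + 7*s - 1)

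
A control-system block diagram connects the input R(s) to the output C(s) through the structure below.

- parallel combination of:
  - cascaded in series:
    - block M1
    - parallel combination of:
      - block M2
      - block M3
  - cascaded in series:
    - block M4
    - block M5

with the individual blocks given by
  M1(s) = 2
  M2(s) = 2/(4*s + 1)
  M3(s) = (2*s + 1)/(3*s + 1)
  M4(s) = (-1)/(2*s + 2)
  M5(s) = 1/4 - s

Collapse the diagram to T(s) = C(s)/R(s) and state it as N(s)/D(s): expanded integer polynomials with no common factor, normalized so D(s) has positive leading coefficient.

Step 1 - parallel reduction of M2, M3, giving (8*s^2 + 12*s + 3)/(12*s^2 + 7*s + 1)
Step 2 - combine M1, (M2+M3) in series, giving (16*s^2 + 24*s + 6)/(12*s^2 + 7*s + 1)
Step 3 - reduce the series chain M4, M5, giving (4*s - 1)/(8*s + 8)
Step 4 - reduce the parallel group (M1*(M2+M3)), (M4*M5) - this is the overall T(s), already in the required normalized form

Therefore the answer is (176*s^3 + 336*s^2 + 237*s + 47)/(96*s^3 + 152*s^2 + 64*s + 8).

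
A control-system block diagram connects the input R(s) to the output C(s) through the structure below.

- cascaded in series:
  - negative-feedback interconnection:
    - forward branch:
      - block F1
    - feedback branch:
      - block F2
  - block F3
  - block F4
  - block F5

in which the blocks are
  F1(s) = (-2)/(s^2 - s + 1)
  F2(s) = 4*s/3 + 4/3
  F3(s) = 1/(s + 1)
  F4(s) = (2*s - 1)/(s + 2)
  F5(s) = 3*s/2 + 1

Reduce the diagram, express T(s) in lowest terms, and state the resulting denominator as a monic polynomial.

Reducing step by step:

Step 1. close the feedback loop around F1, F2: (-6)/(3*s^2 - 11*s - 5)
Step 2. cascade [F1/(1+F1*F2)], F3, F4, F5: (-18*s^2 - 3*s + 6)/(3*s^4 - 2*s^3 - 32*s^2 - 37*s - 10)
T(s) is the step-2 result (common factors already cancelled). Leading coefficient of the denominator: 3. Divide through by 3 for the monic polynomial.

Answer: s^4 - 2*s^3/3 - 32*s^2/3 - 37*s/3 - 10/3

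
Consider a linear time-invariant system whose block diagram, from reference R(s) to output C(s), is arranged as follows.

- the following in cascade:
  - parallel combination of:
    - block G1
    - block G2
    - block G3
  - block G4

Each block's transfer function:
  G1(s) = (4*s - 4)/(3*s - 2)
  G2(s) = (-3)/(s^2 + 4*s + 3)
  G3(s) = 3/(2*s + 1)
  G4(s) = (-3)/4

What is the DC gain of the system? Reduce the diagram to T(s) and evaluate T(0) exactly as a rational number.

Step 1 - parallel reduction of G1, G2, G3: (8*s^4 + 37*s^3 + 16*s^2 - 22*s - 24)/(6*s^4 + 23*s^3 + 12*s^2 - 11*s - 6)
Step 2 - combine (G1+G2+G3), G4 in series: (-24*s^4 - 111*s^3 - 48*s^2 + 66*s + 72)/(24*s^4 + 92*s^3 + 48*s^2 - 44*s - 24)
DC gain: substitute s = 0 into T(s) from step 2: T(0) = 72/(-24) = -3.

Hence the answer: -3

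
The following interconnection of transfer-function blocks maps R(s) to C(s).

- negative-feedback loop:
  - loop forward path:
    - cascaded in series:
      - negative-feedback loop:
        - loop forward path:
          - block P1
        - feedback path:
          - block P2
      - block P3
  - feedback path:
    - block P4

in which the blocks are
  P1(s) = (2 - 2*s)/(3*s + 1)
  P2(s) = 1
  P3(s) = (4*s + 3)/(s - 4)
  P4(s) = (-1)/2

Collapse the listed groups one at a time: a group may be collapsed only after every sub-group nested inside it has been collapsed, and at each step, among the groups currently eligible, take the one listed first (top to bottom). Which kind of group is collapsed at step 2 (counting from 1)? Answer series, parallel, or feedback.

(1) collapse the loop (P1 forward, P2 return)
(2) cascade [P1/(1+P1*P2)], P3
(3) collapse the loop (([P1/(1+P1*P2)]*P3) forward, P4 return)
At step 2 the group reduced is series.

Final answer: series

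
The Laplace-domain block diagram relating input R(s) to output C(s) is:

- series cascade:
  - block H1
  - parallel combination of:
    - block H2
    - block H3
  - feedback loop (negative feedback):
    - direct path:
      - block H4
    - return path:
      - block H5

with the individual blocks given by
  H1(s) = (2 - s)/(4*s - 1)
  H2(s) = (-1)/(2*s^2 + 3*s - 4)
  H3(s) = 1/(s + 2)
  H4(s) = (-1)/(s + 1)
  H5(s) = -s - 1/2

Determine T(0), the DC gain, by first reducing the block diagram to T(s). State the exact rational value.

[1] add H2, H3 (parallel); result (2*s^2 + 2*s - 6)/(2*s^3 + 7*s^2 + 2*s - 8)
[2] close the feedback loop around H4, H5; result (-2)/(4*s + 3)
[3] combine H1, (H2+H3), [H4/(1+H4*H5)] in series; result (4*s^3 - 4*s^2 - 20*s + 24)/(32*s^5 + 128*s^4 + 82*s^3 - 133*s^2 - 70*s + 24)
Step 3 gives the overall T(s). Then T(0) = 24/24 = 1.

Final answer: 1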